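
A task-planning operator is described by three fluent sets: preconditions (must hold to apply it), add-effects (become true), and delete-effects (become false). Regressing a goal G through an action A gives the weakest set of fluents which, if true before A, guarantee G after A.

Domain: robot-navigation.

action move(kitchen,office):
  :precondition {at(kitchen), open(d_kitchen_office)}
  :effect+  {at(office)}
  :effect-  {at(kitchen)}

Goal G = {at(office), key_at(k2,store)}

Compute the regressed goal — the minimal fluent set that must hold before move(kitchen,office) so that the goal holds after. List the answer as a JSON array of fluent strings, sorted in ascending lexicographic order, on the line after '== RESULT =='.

Regress:
  G ∩ del = {}  (empty — regression defined)
  G \ add = {at(office), key_at(k2,store)} \ {at(office)} = {key_at(k2,store)}
  ∪ pre   = {key_at(k2,store)} ∪ {at(kitchen), open(d_kitchen_office)}
          = {at(kitchen), key_at(k2,store), open(d_kitchen_office)}

== RESULT ==
["at(kitchen)", "key_at(k2,store)", "open(d_kitchen_office)"]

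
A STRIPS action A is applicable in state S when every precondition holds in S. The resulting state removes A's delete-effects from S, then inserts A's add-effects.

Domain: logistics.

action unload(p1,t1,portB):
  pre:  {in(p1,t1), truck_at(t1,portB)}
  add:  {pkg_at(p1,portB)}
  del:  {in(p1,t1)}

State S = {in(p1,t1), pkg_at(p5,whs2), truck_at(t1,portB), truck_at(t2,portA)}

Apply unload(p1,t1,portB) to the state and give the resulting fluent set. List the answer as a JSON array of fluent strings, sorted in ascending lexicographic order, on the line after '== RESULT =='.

Progress:
  pre ⊆ S: {in(p1,t1), truck_at(t1,portB)} ⊆ S  — applicable
  S \ del = {pkg_at(p5,whs2), truck_at(t1,portB), truck_at(t2,portA)}
  ∪ add   = {pkg_at(p1,portB), pkg_at(p5,whs2), truck_at(t1,portB), truck_at(t2,portA)}

== RESULT ==
["pkg_at(p1,portB)", "pkg_at(p5,whs2)", "truck_at(t1,portB)", "truck_at(t2,portA)"]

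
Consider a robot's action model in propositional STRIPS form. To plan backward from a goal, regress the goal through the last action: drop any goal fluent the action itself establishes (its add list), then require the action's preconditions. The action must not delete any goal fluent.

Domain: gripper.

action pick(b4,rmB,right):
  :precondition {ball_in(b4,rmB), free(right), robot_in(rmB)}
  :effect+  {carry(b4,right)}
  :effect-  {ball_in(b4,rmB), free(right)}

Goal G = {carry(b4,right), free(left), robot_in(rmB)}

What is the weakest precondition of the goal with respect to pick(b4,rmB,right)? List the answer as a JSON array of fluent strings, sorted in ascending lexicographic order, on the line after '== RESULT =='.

Regress:
  G ∩ del = {}  (empty — regression defined)
  G \ add = {carry(b4,right), free(left), robot_in(rmB)} \ {carry(b4,right)} = {free(left), robot_in(rmB)}
  ∪ pre   = {free(left), robot_in(rmB)} ∪ {ball_in(b4,rmB), free(right), robot_in(rmB)}
          = {ball_in(b4,rmB), free(left), free(right), robot_in(rmB)}

== RESULT ==
["ball_in(b4,rmB)", "free(left)", "free(right)", "robot_in(rmB)"]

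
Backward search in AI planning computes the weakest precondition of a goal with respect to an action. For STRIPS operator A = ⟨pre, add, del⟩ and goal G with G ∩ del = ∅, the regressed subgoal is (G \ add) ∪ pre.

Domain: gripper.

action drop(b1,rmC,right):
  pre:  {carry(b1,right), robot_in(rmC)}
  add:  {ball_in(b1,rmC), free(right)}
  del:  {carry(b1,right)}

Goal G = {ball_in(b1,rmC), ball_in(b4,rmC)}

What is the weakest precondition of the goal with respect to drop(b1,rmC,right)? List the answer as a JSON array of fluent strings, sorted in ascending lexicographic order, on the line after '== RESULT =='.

Regress:
  G ∩ del = {}  (empty — regression defined)
  G \ add = {ball_in(b1,rmC), ball_in(b4,rmC)} \ {ball_in(b1,rmC), free(right)} = {ball_in(b4,rmC)}
  ∪ pre   = {ball_in(b4,rmC)} ∪ {carry(b1,right), robot_in(rmC)}
          = {ball_in(b4,rmC), carry(b1,right), robot_in(rmC)}

== RESULT ==
["ball_in(b4,rmC)", "carry(b1,right)", "robot_in(rmC)"]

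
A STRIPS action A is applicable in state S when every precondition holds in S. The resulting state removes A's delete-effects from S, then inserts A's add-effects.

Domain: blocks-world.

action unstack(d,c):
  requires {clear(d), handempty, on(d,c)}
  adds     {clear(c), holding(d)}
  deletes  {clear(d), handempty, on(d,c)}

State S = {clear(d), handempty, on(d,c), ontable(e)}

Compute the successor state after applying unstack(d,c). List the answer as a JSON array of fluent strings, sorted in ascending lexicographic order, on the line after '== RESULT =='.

Progress:
  pre ⊆ S: {clear(d), handempty, on(d,c)} ⊆ S  — applicable
  S \ del = {ontable(e)}
  ∪ add   = {clear(c), holding(d), ontable(e)}

== RESULT ==
["clear(c)", "holding(d)", "ontable(e)"]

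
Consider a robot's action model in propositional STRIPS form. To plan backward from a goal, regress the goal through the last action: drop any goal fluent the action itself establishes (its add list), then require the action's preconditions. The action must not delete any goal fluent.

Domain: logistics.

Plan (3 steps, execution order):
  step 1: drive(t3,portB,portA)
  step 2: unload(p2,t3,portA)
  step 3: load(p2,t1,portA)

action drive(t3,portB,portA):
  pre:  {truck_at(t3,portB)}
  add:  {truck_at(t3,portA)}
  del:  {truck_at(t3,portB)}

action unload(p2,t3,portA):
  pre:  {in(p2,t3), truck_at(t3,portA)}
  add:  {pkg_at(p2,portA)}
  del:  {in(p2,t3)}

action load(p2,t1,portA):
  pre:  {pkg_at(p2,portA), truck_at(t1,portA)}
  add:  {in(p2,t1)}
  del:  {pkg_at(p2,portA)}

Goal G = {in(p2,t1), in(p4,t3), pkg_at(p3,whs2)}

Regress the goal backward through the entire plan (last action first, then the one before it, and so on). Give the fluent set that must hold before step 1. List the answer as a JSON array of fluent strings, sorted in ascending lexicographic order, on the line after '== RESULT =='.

Regress step by step:
  through step 3 (load(p2,t1,portA)): drop {in(p2,t1)}, keep {in(p4,t3), pkg_at(p3,whs2)}, require {pkg_at(p2,portA), truck_at(t1,portA)}
    → {in(p4,t3), pkg_at(p2,portA), pkg_at(p3,whs2), truck_at(t1,portA)}
  through step 2 (unload(p2,t3,portA)): drop {pkg_at(p2,portA)}, keep {in(p4,t3), pkg_at(p3,whs2), truck_at(t1,portA)}, require {in(p2,t3), truck_at(t3,portA)}
    → {in(p2,t3), in(p4,t3), pkg_at(p3,whs2), truck_at(t1,portA), truck_at(t3,portA)}
  through step 1 (drive(t3,portB,portA)): drop {truck_at(t3,portA)}, keep {in(p2,t3), in(p4,t3), pkg_at(p3,whs2), truck_at(t1,portA)}, require {truck_at(t3,portB)}
    → {in(p2,t3), in(p4,t3), pkg_at(p3,whs2), truck_at(t1,portA), truck_at(t3,portB)}

== RESULT ==
["in(p2,t3)", "in(p4,t3)", "pkg_at(p3,whs2)", "truck_at(t1,portA)", "truck_at(t3,portB)"]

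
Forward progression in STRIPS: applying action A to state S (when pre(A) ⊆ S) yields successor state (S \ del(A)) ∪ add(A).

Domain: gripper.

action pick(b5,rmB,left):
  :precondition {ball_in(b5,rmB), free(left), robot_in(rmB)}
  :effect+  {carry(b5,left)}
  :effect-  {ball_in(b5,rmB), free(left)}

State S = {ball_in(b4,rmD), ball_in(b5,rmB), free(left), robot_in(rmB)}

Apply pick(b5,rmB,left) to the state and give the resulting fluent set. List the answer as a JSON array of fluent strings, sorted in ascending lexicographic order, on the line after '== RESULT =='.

Progress:
  pre ⊆ S: {ball_in(b5,rmB), free(left), robot_in(rmB)} ⊆ S  — applicable
  S \ del = {ball_in(b4,rmD), robot_in(rmB)}
  ∪ add   = {ball_in(b4,rmD), carry(b5,left), robot_in(rmB)}

== RESULT ==
["ball_in(b4,rmD)", "carry(b5,left)", "robot_in(rmB)"]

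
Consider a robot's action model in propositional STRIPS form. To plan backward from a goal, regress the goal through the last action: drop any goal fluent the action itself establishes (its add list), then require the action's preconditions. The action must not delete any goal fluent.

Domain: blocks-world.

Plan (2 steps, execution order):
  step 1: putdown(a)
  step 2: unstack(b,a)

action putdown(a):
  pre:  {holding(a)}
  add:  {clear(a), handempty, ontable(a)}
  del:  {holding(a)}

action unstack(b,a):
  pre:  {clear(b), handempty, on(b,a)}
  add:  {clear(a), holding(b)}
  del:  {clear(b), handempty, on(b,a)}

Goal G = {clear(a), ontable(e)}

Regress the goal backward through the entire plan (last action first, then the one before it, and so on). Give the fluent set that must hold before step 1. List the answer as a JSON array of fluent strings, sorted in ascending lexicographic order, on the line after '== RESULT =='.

Work backward from the goal:
  through step 2 (unstack(b,a)): drop {clear(a)}, keep {ontable(e)}, require {clear(b), handempty, on(b,a)}
    → {clear(b), handempty, on(b,a), ontable(e)}
  through step 1 (putdown(a)): drop {handempty}, keep {clear(b), on(b,a), ontable(e)}, require {holding(a)}
    → {clear(b), holding(a), on(b,a), ontable(e)}

== RESULT ==
["clear(b)", "holding(a)", "on(b,a)", "ontable(e)"]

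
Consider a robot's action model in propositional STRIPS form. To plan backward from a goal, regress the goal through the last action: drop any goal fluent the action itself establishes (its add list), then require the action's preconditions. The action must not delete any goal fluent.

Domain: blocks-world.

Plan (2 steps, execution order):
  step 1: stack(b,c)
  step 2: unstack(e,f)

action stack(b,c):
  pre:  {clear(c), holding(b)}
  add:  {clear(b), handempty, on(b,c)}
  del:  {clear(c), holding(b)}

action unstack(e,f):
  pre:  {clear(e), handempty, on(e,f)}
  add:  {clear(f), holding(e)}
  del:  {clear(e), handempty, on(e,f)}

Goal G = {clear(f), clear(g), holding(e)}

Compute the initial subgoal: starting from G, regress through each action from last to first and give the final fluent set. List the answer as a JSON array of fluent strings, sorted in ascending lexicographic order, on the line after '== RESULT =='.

Work backward from the goal:
  through step 2 (unstack(e,f)): drop {clear(f), holding(e)}, keep {clear(g)}, require {clear(e), handempty, on(e,f)}
    → {clear(e), clear(g), handempty, on(e,f)}
  through step 1 (stack(b,c)): drop {handempty}, keep {clear(e), clear(g), on(e,f)}, require {clear(c), holding(b)}
    → {clear(c), clear(e), clear(g), holding(b), on(e,f)}

== RESULT ==
["clear(c)", "clear(e)", "clear(g)", "holding(b)", "on(e,f)"]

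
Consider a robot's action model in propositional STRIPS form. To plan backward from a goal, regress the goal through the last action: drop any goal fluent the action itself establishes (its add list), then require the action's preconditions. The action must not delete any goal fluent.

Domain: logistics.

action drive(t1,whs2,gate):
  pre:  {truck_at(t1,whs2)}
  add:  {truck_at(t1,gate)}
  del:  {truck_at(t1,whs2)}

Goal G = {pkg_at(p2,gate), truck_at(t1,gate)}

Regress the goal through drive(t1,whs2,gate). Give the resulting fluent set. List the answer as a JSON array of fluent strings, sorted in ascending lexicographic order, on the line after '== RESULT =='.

Compute (G \ add) ∪ pre:
  G ∩ del = {}  (empty — regression defined)
  G \ add = {pkg_at(p2,gate), truck_at(t1,gate)} \ {truck_at(t1,gate)} = {pkg_at(p2,gate)}
  ∪ pre   = {pkg_at(p2,gate)} ∪ {truck_at(t1,whs2)}
          = {pkg_at(p2,gate), truck_at(t1,whs2)}

== RESULT ==
["pkg_at(p2,gate)", "truck_at(t1,whs2)"]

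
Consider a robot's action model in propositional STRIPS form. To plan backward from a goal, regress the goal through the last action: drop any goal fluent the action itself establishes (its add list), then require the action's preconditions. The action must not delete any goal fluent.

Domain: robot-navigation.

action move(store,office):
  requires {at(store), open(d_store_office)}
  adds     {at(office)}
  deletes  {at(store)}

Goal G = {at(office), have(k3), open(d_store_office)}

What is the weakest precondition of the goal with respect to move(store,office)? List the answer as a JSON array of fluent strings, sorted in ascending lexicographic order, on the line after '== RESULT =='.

Regress:
  G ∩ del = {}  (empty — regression defined)
  G \ add = {at(office), have(k3), open(d_store_office)} \ {at(office)} = {have(k3), open(d_store_office)}
  ∪ pre   = {have(k3), open(d_store_office)} ∪ {at(store), open(d_store_office)}
          = {at(store), have(k3), open(d_store_office)}

== RESULT ==
["at(store)", "have(k3)", "open(d_store_office)"]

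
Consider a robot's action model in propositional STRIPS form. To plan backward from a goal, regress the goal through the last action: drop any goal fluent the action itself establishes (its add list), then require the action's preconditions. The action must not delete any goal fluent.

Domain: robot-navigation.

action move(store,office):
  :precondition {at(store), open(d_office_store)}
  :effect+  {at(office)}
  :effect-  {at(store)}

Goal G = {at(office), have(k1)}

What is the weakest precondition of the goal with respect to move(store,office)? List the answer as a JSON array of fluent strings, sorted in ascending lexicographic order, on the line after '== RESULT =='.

Regress:
  G ∩ del = {}  (empty — regression defined)
  G \ add = {at(office), have(k1)} \ {at(office)} = {have(k1)}
  ∪ pre   = {have(k1)} ∪ {at(store), open(d_office_store)}
          = {at(store), have(k1), open(d_office_store)}

== RESULT ==
["at(store)", "have(k1)", "open(d_office_store)"]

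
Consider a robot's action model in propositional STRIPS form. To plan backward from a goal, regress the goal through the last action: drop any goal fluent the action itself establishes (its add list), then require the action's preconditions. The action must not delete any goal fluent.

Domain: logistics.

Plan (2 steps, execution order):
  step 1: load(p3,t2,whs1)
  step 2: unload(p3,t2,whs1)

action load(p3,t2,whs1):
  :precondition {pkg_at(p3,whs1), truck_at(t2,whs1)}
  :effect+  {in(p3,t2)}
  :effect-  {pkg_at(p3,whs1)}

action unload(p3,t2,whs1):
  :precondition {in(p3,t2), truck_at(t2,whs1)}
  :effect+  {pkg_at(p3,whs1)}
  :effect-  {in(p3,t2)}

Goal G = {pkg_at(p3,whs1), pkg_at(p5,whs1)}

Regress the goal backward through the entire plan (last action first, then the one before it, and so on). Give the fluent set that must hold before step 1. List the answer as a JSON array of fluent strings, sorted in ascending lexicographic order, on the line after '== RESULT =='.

Work backward from the goal:
  through step 2 (unload(p3,t2,whs1)): drop {pkg_at(p3,whs1)}, keep {pkg_at(p5,whs1)}, require {in(p3,t2), truck_at(t2,whs1)}
    → {in(p3,t2), pkg_at(p5,whs1), truck_at(t2,whs1)}
  through step 1 (load(p3,t2,whs1)): drop {in(p3,t2)}, keep {pkg_at(p5,whs1), truck_at(t2,whs1)}, require {pkg_at(p3,whs1), truck_at(t2,whs1)}
    → {pkg_at(p3,whs1), pkg_at(p5,whs1), truck_at(t2,whs1)}

== RESULT ==
["pkg_at(p3,whs1)", "pkg_at(p5,whs1)", "truck_at(t2,whs1)"]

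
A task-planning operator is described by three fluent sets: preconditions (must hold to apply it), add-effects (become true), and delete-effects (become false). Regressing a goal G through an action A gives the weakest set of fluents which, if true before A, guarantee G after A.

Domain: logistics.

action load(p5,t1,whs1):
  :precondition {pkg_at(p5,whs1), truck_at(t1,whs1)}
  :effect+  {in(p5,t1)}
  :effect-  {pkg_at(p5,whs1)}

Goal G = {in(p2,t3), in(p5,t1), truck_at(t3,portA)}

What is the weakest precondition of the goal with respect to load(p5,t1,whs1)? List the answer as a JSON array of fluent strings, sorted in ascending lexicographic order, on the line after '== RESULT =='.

Regress:
  G ∩ del = {}  (empty — regression defined)
  G \ add = {in(p2,t3), in(p5,t1), truck_at(t3,portA)} \ {in(p5,t1)} = {in(p2,t3), truck_at(t3,portA)}
  ∪ pre   = {in(p2,t3), truck_at(t3,portA)} ∪ {pkg_at(p5,whs1), truck_at(t1,whs1)}
          = {in(p2,t3), pkg_at(p5,whs1), truck_at(t1,whs1), truck_at(t3,portA)}

== RESULT ==
["in(p2,t3)", "pkg_at(p5,whs1)", "truck_at(t1,whs1)", "truck_at(t3,portA)"]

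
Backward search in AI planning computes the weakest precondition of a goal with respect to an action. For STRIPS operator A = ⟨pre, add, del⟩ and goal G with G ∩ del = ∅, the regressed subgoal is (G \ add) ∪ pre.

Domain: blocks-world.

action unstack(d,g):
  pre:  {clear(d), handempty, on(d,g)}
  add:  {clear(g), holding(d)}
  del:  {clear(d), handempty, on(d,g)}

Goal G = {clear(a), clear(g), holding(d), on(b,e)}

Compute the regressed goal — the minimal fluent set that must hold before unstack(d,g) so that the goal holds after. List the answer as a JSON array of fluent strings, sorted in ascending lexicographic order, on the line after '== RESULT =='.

Compute (G \ add) ∪ pre:
  G ∩ del = {}  (empty — regression defined)
  G \ add = {clear(a), clear(g), holding(d), on(b,e)} \ {clear(g), holding(d)} = {clear(a), on(b,e)}
  ∪ pre   = {clear(a), on(b,e)} ∪ {clear(d), handempty, on(d,g)}
          = {clear(a), clear(d), handempty, on(b,e), on(d,g)}

== RESULT ==
["clear(a)", "clear(d)", "handempty", "on(b,e)", "on(d,g)"]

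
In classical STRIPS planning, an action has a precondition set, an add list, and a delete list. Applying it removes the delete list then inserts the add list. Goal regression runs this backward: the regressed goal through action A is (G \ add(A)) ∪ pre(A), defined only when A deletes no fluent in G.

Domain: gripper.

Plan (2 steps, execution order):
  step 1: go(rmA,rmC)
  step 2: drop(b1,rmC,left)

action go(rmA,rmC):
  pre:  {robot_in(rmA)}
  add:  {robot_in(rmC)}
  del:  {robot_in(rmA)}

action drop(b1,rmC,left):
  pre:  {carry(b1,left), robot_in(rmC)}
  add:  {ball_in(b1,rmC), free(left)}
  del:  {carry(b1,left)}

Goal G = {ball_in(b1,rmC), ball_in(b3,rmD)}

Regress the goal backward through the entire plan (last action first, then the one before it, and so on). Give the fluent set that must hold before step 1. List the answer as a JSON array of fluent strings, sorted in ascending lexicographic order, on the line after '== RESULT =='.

Regress step by step:
  through step 2 (drop(b1,rmC,left)): drop {ball_in(b1,rmC)}, keep {ball_in(b3,rmD)}, require {carry(b1,left), robot_in(rmC)}
    → {ball_in(b3,rmD), carry(b1,left), robot_in(rmC)}
  through step 1 (go(rmA,rmC)): drop {robot_in(rmC)}, keep {ball_in(b3,rmD), carry(b1,left)}, require {robot_in(rmA)}
    → {ball_in(b3,rmD), carry(b1,left), robot_in(rmA)}

== RESULT ==
["ball_in(b3,rmD)", "carry(b1,left)", "robot_in(rmA)"]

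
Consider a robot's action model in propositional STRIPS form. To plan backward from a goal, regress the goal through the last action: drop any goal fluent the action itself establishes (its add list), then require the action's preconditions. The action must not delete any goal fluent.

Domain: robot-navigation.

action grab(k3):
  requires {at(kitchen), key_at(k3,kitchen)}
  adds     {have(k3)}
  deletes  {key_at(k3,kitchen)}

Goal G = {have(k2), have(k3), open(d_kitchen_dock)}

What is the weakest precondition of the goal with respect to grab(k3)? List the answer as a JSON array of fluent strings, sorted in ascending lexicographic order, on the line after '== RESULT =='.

Compute (G \ add) ∪ pre:
  G ∩ del = {}  (empty — regression defined)
  G \ add = {have(k2), have(k3), open(d_kitchen_dock)} \ {have(k3)} = {have(k2), open(d_kitchen_dock)}
  ∪ pre   = {have(k2), open(d_kitchen_dock)} ∪ {at(kitchen), key_at(k3,kitchen)}
          = {at(kitchen), have(k2), key_at(k3,kitchen), open(d_kitchen_dock)}

== RESULT ==
["at(kitchen)", "have(k2)", "key_at(k3,kitchen)", "open(d_kitchen_dock)"]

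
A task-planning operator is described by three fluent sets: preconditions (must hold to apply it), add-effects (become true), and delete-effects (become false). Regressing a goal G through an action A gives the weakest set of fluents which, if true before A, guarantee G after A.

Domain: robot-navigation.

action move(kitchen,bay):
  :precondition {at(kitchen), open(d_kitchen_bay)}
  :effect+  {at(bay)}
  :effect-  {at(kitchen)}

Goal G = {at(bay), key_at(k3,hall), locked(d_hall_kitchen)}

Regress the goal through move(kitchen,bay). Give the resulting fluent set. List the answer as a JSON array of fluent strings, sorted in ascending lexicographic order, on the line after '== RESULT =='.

Compute (G \ add) ∪ pre:
  G ∩ del = {}  (empty — regression defined)
  G \ add = {at(bay), key_at(k3,hall), locked(d_hall_kitchen)} \ {at(bay)} = {key_at(k3,hall), locked(d_hall_kitchen)}
  ∪ pre   = {key_at(k3,hall), locked(d_hall_kitchen)} ∪ {at(kitchen), open(d_kitchen_bay)}
          = {at(kitchen), key_at(k3,hall), locked(d_hall_kitchen), open(d_kitchen_bay)}

== RESULT ==
["at(kitchen)", "key_at(k3,hall)", "locked(d_hall_kitchen)", "open(d_kitchen_bay)"]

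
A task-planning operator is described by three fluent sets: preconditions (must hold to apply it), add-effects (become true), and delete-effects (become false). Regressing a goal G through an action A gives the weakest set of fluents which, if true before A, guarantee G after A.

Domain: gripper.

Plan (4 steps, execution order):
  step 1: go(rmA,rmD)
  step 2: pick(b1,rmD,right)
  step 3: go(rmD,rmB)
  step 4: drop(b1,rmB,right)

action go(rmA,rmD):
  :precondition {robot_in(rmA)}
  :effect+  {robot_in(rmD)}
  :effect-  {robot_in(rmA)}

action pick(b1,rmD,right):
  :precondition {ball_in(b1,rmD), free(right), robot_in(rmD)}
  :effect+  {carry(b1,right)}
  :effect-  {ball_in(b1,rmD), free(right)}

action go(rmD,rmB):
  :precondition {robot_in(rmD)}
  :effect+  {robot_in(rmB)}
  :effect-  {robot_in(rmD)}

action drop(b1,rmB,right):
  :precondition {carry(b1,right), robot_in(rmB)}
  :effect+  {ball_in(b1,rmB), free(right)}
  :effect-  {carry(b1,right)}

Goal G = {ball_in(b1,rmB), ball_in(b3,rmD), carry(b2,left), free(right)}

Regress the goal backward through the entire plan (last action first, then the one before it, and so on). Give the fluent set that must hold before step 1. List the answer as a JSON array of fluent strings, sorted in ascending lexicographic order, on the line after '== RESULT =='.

Work backward from the goal:
  through step 4 (drop(b1,rmB,right)): drop {ball_in(b1,rmB), free(right)}, keep {ball_in(b3,rmD), carry(b2,left)}, require {carry(b1,right), robot_in(rmB)}
    → {ball_in(b3,rmD), carry(b1,right), carry(b2,left), robot_in(rmB)}
  through step 3 (go(rmD,rmB)): drop {robot_in(rmB)}, keep {ball_in(b3,rmD), carry(b1,right), carry(b2,left)}, require {robot_in(rmD)}
    → {ball_in(b3,rmD), carry(b1,right), carry(b2,left), robot_in(rmD)}
  through step 2 (pick(b1,rmD,right)): drop {carry(b1,right)}, keep {ball_in(b3,rmD), carry(b2,left), robot_in(rmD)}, require {ball_in(b1,rmD), free(right), robot_in(rmD)}
    → {ball_in(b1,rmD), ball_in(b3,rmD), carry(b2,left), free(right), robot_in(rmD)}
  through step 1 (go(rmA,rmD)): drop {robot_in(rmD)}, keep {ball_in(b1,rmD), ball_in(b3,rmD), carry(b2,left), free(right)}, require {robot_in(rmA)}
    → {ball_in(b1,rmD), ball_in(b3,rmD), carry(b2,left), free(right), robot_in(rmA)}

== RESULT ==
["ball_in(b1,rmD)", "ball_in(b3,rmD)", "carry(b2,left)", "free(right)", "robot_in(rmA)"]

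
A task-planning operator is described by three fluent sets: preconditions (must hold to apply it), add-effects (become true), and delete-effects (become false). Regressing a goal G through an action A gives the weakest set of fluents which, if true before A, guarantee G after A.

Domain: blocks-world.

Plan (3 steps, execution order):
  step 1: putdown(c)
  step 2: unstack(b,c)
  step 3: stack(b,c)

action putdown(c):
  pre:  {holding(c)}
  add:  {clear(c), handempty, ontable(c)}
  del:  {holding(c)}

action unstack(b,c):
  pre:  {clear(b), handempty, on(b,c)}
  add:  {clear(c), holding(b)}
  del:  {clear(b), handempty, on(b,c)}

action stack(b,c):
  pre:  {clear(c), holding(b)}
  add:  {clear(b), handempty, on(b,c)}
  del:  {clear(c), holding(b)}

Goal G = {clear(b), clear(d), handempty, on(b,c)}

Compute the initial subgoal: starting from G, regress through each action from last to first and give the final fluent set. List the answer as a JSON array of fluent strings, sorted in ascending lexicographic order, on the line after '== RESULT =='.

Work backward from the goal:
  through step 3 (stack(b,c)): drop {clear(b), handempty, on(b,c)}, keep {clear(d)}, require {clear(c), holding(b)}
    → {clear(c), clear(d), holding(b)}
  through step 2 (unstack(b,c)): drop {clear(c), holding(b)}, keep {clear(d)}, require {clear(b), handempty, on(b,c)}
    → {clear(b), clear(d), handempty, on(b,c)}
  through step 1 (putdown(c)): drop {handempty}, keep {clear(b), clear(d), on(b,c)}, require {holding(c)}
    → {clear(b), clear(d), holding(c), on(b,c)}

== RESULT ==
["clear(b)", "clear(d)", "holding(c)", "on(b,c)"]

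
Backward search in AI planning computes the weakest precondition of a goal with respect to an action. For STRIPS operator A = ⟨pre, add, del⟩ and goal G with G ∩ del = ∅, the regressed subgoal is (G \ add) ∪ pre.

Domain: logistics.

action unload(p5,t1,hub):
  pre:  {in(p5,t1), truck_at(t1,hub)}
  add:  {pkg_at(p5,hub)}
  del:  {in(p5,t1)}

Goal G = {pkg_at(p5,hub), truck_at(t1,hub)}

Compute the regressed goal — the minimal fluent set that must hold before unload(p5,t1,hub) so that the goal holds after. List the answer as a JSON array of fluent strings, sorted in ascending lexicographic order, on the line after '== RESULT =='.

Compute (G \ add) ∪ pre:
  G ∩ del = {}  (empty — regression defined)
  G \ add = {pkg_at(p5,hub), truck_at(t1,hub)} \ {pkg_at(p5,hub)} = {truck_at(t1,hub)}
  ∪ pre   = {truck_at(t1,hub)} ∪ {in(p5,t1), truck_at(t1,hub)}
          = {in(p5,t1), truck_at(t1,hub)}

== RESULT ==
["in(p5,t1)", "truck_at(t1,hub)"]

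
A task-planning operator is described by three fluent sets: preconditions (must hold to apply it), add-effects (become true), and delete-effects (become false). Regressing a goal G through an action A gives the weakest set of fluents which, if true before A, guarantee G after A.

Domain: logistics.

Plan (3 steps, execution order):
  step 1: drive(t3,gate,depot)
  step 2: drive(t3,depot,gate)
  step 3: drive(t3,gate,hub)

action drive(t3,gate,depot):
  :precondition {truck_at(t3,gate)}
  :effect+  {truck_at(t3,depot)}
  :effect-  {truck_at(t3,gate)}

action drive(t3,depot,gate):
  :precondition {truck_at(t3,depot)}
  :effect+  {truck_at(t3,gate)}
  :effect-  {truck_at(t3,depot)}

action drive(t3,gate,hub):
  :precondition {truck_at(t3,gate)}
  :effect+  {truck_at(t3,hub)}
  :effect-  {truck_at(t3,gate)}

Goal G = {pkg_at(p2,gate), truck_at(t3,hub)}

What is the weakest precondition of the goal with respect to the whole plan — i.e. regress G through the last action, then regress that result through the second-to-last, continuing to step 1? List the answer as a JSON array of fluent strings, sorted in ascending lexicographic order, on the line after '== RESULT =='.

Regress step by step:
  through step 3 (drive(t3,gate,hub)): drop {truck_at(t3,hub)}, keep {pkg_at(p2,gate)}, require {truck_at(t3,gate)}
    → {pkg_at(p2,gate), truck_at(t3,gate)}
  through step 2 (drive(t3,depot,gate)): drop {truck_at(t3,gate)}, keep {pkg_at(p2,gate)}, require {truck_at(t3,depot)}
    → {pkg_at(p2,gate), truck_at(t3,depot)}
  through step 1 (drive(t3,gate,depot)): drop {truck_at(t3,depot)}, keep {pkg_at(p2,gate)}, require {truck_at(t3,gate)}
    → {pkg_at(p2,gate), truck_at(t3,gate)}

== RESULT ==
["pkg_at(p2,gate)", "truck_at(t3,gate)"]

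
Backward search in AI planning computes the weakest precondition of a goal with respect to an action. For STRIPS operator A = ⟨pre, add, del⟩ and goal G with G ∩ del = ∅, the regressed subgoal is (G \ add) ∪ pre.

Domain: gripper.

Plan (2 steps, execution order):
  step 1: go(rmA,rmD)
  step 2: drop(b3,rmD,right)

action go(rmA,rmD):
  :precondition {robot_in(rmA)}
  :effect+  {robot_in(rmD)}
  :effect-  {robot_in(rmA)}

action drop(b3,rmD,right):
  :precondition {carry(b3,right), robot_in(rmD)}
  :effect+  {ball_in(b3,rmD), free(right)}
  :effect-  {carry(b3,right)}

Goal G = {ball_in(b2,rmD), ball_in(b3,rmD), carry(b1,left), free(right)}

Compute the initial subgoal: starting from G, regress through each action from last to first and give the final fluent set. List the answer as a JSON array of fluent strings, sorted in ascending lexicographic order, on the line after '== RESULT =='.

Regress step by step:
  through step 2 (drop(b3,rmD,right)): drop {ball_in(b3,rmD), free(right)}, keep {ball_in(b2,rmD), carry(b1,left)}, require {carry(b3,right), robot_in(rmD)}
    → {ball_in(b2,rmD), carry(b1,left), carry(b3,right), robot_in(rmD)}
  through step 1 (go(rmA,rmD)): drop {robot_in(rmD)}, keep {ball_in(b2,rmD), carry(b1,left), carry(b3,right)}, require {robot_in(rmA)}
    → {ball_in(b2,rmD), carry(b1,left), carry(b3,right), robot_in(rmA)}

== RESULT ==
["ball_in(b2,rmD)", "carry(b1,left)", "carry(b3,right)", "robot_in(rmA)"]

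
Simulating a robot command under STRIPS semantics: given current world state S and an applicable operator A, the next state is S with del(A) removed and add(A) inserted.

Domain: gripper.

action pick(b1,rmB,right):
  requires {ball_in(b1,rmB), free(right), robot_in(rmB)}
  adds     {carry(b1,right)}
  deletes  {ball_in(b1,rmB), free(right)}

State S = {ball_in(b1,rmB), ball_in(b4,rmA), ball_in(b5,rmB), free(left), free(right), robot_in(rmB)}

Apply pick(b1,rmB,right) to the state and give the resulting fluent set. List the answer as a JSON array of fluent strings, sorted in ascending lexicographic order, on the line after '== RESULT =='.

Progress:
  pre ⊆ S: {ball_in(b1,rmB), free(right), robot_in(rmB)} ⊆ S  — applicable
  S \ del = {ball_in(b4,rmA), ball_in(b5,rmB), free(left), robot_in(rmB)}
  ∪ add   = {ball_in(b4,rmA), ball_in(b5,rmB), carry(b1,right), free(left), robot_in(rmB)}

== RESULT ==
["ball_in(b4,rmA)", "ball_in(b5,rmB)", "carry(b1,right)", "free(left)", "robot_in(rmB)"]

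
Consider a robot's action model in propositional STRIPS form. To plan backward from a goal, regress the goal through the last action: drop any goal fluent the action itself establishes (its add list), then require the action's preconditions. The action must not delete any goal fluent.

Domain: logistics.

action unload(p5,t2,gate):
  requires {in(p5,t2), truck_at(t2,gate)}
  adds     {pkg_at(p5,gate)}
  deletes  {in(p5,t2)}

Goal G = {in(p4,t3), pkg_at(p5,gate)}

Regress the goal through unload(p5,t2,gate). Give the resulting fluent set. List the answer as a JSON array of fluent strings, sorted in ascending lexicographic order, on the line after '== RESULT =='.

Compute (G \ add) ∪ pre:
  G ∩ del = {}  (empty — regression defined)
  G \ add = {in(p4,t3), pkg_at(p5,gate)} \ {pkg_at(p5,gate)} = {in(p4,t3)}
  ∪ pre   = {in(p4,t3)} ∪ {in(p5,t2), truck_at(t2,gate)}
          = {in(p4,t3), in(p5,t2), truck_at(t2,gate)}

== RESULT ==
["in(p4,t3)", "in(p5,t2)", "truck_at(t2,gate)"]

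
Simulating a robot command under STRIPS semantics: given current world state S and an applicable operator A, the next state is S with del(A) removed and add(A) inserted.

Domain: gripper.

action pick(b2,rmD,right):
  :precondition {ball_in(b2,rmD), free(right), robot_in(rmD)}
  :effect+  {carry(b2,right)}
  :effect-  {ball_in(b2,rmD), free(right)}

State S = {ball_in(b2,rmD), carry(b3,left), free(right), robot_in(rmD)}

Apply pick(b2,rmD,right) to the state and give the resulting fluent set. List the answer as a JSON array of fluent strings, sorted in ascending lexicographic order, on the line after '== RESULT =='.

Progress:
  pre ⊆ S: {ball_in(b2,rmD), free(right), robot_in(rmD)} ⊆ S  — applicable
  S \ del = {carry(b3,left), robot_in(rmD)}
  ∪ add   = {carry(b2,right), carry(b3,left), robot_in(rmD)}

== RESULT ==
["carry(b2,right)", "carry(b3,left)", "robot_in(rmD)"]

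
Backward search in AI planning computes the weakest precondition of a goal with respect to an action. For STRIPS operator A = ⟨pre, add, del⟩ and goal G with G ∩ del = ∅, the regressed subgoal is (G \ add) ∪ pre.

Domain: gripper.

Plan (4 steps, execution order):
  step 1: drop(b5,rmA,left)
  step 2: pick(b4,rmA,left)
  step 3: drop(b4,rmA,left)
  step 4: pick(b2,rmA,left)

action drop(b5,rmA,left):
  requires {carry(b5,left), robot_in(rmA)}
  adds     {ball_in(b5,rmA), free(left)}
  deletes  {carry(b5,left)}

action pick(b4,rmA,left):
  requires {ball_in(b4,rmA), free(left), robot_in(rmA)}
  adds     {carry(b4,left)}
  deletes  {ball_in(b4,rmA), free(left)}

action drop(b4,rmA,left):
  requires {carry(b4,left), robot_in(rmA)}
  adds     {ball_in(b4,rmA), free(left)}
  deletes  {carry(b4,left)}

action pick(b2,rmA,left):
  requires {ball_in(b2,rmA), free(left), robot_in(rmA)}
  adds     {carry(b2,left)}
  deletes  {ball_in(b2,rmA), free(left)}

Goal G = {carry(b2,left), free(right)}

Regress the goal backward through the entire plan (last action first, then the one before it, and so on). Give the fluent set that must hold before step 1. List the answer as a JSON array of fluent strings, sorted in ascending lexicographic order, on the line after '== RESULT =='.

Regress step by step:
  through step 4 (pick(b2,rmA,left)): drop {carry(b2,left)}, keep {free(right)}, require {ball_in(b2,rmA), free(left), robot_in(rmA)}
    → {ball_in(b2,rmA), free(left), free(right), robot_in(rmA)}
  through step 3 (drop(b4,rmA,left)): drop {free(left)}, keep {ball_in(b2,rmA), free(right), robot_in(rmA)}, require {carry(b4,left), robot_in(rmA)}
    → {ball_in(b2,rmA), carry(b4,left), free(right), robot_in(rmA)}
  through step 2 (pick(b4,rmA,left)): drop {carry(b4,left)}, keep {ball_in(b2,rmA), free(right), robot_in(rmA)}, require {ball_in(b4,rmA), free(left), robot_in(rmA)}
    → {ball_in(b2,rmA), ball_in(b4,rmA), free(left), free(right), robot_in(rmA)}
  through step 1 (drop(b5,rmA,left)): drop {free(left)}, keep {ball_in(b2,rmA), ball_in(b4,rmA), free(right), robot_in(rmA)}, require {carry(b5,left), robot_in(rmA)}
    → {ball_in(b2,rmA), ball_in(b4,rmA), carry(b5,left), free(right), robot_in(rmA)}

== RESULT ==
["ball_in(b2,rmA)", "ball_in(b4,rmA)", "carry(b5,left)", "free(right)", "robot_in(rmA)"]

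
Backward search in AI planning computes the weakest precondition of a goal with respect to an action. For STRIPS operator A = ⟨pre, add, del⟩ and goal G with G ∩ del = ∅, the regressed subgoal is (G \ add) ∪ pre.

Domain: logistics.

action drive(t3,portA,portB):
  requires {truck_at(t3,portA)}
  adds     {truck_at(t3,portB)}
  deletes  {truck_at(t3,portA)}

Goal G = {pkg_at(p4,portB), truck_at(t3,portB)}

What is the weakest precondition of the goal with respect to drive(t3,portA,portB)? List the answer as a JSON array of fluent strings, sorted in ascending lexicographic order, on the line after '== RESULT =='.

Regress:
  G ∩ del = {}  (empty — regression defined)
  G \ add = {pkg_at(p4,portB), truck_at(t3,portB)} \ {truck_at(t3,portB)} = {pkg_at(p4,portB)}
  ∪ pre   = {pkg_at(p4,portB)} ∪ {truck_at(t3,portA)}
          = {pkg_at(p4,portB), truck_at(t3,portA)}

== RESULT ==
["pkg_at(p4,portB)", "truck_at(t3,portA)"]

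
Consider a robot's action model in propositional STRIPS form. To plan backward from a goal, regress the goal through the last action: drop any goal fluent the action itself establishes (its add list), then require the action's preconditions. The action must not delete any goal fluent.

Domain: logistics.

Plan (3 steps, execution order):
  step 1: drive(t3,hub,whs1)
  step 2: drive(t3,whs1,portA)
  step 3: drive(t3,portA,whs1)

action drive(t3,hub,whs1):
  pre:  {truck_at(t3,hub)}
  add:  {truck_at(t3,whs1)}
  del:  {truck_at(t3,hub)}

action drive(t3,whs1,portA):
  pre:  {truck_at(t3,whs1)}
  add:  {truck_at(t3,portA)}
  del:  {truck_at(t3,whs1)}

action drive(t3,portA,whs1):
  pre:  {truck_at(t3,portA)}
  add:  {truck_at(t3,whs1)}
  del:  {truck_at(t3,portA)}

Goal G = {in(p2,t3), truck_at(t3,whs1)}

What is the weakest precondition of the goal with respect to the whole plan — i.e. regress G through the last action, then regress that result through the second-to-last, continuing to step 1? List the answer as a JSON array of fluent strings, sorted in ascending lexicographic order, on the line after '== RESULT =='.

Work backward from the goal:
  through step 3 (drive(t3,portA,whs1)): drop {truck_at(t3,whs1)}, keep {in(p2,t3)}, require {truck_at(t3,portA)}
    → {in(p2,t3), truck_at(t3,portA)}
  through step 2 (drive(t3,whs1,portA)): drop {truck_at(t3,portA)}, keep {in(p2,t3)}, require {truck_at(t3,whs1)}
    → {in(p2,t3), truck_at(t3,whs1)}
  through step 1 (drive(t3,hub,whs1)): drop {truck_at(t3,whs1)}, keep {in(p2,t3)}, require {truck_at(t3,hub)}
    → {in(p2,t3), truck_at(t3,hub)}

== RESULT ==
["in(p2,t3)", "truck_at(t3,hub)"]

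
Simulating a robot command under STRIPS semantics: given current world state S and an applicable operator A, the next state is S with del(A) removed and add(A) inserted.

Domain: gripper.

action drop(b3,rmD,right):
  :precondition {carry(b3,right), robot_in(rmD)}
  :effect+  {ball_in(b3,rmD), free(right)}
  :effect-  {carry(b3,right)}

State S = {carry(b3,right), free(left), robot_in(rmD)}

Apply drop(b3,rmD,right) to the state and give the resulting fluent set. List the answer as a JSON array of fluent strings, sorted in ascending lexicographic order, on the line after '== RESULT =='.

Progress:
  pre ⊆ S: {carry(b3,right), robot_in(rmD)} ⊆ S  — applicable
  S \ del = {free(left), robot_in(rmD)}
  ∪ add   = {ball_in(b3,rmD), free(left), free(right), robot_in(rmD)}

== RESULT ==
["ball_in(b3,rmD)", "free(left)", "free(right)", "robot_in(rmD)"]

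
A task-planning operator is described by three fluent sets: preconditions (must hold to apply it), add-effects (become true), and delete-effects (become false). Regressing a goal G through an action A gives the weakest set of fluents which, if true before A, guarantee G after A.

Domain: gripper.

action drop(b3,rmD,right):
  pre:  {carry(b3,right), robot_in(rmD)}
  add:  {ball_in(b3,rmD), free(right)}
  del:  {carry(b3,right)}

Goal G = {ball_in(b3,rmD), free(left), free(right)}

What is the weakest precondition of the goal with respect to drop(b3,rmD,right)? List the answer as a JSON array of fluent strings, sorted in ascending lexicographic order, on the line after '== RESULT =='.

Regress:
  G ∩ del = {}  (empty — regression defined)
  G \ add = {ball_in(b3,rmD), free(left), free(right)} \ {ball_in(b3,rmD), free(right)} = {free(left)}
  ∪ pre   = {free(left)} ∪ {carry(b3,right), robot_in(rmD)}
          = {carry(b3,right), free(left), robot_in(rmD)}

== RESULT ==
["carry(b3,right)", "free(left)", "robot_in(rmD)"]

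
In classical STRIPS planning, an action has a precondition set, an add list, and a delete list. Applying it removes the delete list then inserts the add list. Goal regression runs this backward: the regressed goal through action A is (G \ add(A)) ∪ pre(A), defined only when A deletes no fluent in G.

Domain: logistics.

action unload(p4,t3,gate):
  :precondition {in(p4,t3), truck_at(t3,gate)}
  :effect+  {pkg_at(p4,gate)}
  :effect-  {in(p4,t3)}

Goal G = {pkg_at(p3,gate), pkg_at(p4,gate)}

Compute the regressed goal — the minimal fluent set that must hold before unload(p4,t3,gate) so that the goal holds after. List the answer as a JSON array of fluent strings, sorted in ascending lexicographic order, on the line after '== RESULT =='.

Regress:
  G ∩ del = {}  (empty — regression defined)
  G \ add = {pkg_at(p3,gate), pkg_at(p4,gate)} \ {pkg_at(p4,gate)} = {pkg_at(p3,gate)}
  ∪ pre   = {pkg_at(p3,gate)} ∪ {in(p4,t3), truck_at(t3,gate)}
          = {in(p4,t3), pkg_at(p3,gate), truck_at(t3,gate)}

== RESULT ==
["in(p4,t3)", "pkg_at(p3,gate)", "truck_at(t3,gate)"]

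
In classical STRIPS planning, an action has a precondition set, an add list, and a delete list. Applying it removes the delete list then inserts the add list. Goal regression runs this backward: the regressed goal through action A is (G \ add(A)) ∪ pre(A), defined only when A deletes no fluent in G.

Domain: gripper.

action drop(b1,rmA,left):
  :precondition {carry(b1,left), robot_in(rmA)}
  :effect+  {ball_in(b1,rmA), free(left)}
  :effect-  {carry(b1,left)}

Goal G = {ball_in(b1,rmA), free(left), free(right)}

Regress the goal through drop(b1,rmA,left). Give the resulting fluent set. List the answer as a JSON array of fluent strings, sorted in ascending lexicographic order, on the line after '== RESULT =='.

Compute (G \ add) ∪ pre:
  G ∩ del = {}  (empty — regression defined)
  G \ add = {ball_in(b1,rmA), free(left), free(right)} \ {ball_in(b1,rmA), free(left)} = {free(right)}
  ∪ pre   = {free(right)} ∪ {carry(b1,left), robot_in(rmA)}
          = {carry(b1,left), free(right), robot_in(rmA)}

== RESULT ==
["carry(b1,left)", "free(right)", "robot_in(rmA)"]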